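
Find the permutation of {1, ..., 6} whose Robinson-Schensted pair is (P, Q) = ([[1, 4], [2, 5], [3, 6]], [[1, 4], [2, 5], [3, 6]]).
Reverse the RSK construction: for i from n down to 1, find the cell of Q containing i, remove the entry at that cell from P, and reverse-bump it up through P; the value ejected from row 1 is w(i).

Step i=6: Q has 6 at row 3, column 2; remove 6 from row 3 of P and reverse-bump: 6 enters row 2 and ejects 5; 5 enters row 1 and ejects 4. So w(6) = 4. P is now [[1, 5], [2, 6], [3]].
Step i=5: Q has 5 at row 2, column 2; remove 6 from row 2 of P and reverse-bump: 6 enters row 1 and ejects 5. So w(5) = 5. P is now [[1, 6], [2], [3]].
Step i=4: Q has 4 at row 1, column 2; remove that cell from P, ejecting 6. So w(4) = 6. P is now [[1], [2], [3]].
Step i=3: Q has 3 at row 3, column 1; remove 3 from row 3 of P and reverse-bump: 3 enters row 2 and ejects 2; 2 enters row 1 and ejects 1. So w(3) = 1. P is now [[2], [3]].
Step i=2: Q has 2 at row 2, column 1; remove 3 from row 2 of P and reverse-bump: 3 enters row 1 and ejects 2. So w(2) = 2. P is now [[3]].
Step i=1: Q has 1 at row 1, column 1; remove that cell from P, ejecting 3. So w(1) = 3. P is now [].

So w = 3 2 1 6 5 4.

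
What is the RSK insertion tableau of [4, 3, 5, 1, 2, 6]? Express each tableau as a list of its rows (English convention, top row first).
Insert 4: appended to row 1. P = [[4]].
Insert 3: 3 bumps 4 from row 1; 4 starts row 2. P = [[3], [4]].
Insert 5: appended to row 1. P = [[3, 5], [4]].
Insert 1: 1 bumps 3 from row 1; 3 bumps 4 from row 2; 4 starts row 3. P = [[1, 5], [3], [4]].
Insert 2: 2 bumps 5 from row 1; 5 appends to row 2. P = [[1, 2], [3, 5], [4]].
Insert 6: appended to row 1. P = [[1, 2, 6], [3, 5], [4]].

So P = [[1, 2, 6], [3, 5], [4]].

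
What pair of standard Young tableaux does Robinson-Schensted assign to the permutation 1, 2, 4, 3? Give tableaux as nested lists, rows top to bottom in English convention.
Insert each entry of the permutation into P by Schensted row insertion, recording in Q the position of each new cell.

Insert 1: appended to row 1. P = [[1]].
Insert 2: appended to row 1. P = [[1, 2]].
Insert 4: appended to row 1. P = [[1, 2, 4]].
Insert 3: 3 bumps 4 from row 1; 4 starts row 2. P = [[1, 2, 3], [4]].

So P = [[1, 2, 3], [4]], Q = [[1, 2, 3], [4]].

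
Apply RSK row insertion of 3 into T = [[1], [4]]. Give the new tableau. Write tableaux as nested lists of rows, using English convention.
3 is larger than every entry of row 1, so it is appended to row 1. The new tableau is [[1, 3], [4]].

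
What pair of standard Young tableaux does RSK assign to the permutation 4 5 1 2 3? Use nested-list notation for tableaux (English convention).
P = [[1, 2, 3], [4, 5]], Q = [[1, 2, 5], [3, 4]]

Insert each entry of the permutation into P by Schensted row insertion, recording in Q the position of each new cell.

Insert 4: appended to row 1. P = [[4]].
Insert 5: appended to row 1. P = [[4, 5]].
Insert 1: 1 bumps 4 from row 1; 4 starts row 2. P = [[1, 5], [4]].
Insert 2: 2 bumps 5 from row 1; 5 appends to row 2. P = [[1, 2], [4, 5]].
Insert 3: appended to row 1. P = [[1, 2, 3], [4, 5]].

So P = [[1, 2, 3], [4, 5]], Q = [[1, 2, 5], [3, 4]].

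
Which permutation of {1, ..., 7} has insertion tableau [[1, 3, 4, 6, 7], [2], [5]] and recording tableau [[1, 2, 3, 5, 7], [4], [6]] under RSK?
Reverse RSK: for i = n, n-1, ..., 1, locate i in Q, remove the corresponding corner cell from P, and reverse-bump its entry up through P; the value ejected from row 1 is w(i).

So w = 2 3 5 4 6 1 7.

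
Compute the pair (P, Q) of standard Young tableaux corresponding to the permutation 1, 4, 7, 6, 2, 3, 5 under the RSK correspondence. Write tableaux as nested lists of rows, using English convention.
P = [[1, 2, 3, 5], [4, 6], [7]], Q = [[1, 2, 3, 7], [4, 6], [5]]

Insert each entry of the permutation into P by Schensted row insertion, recording in Q the position of each new cell.

After inserting 1: P = [[1]].
After inserting 4: P = [[1, 4]].
After inserting 7: P = [[1, 4, 7]].
After inserting 6: P = [[1, 4, 6], [7]].
After inserting 2: P = [[1, 2, 6], [4], [7]].
After inserting 3: P = [[1, 2, 3], [4, 6], [7]].
After inserting 5: P = [[1, 2, 3, 5], [4, 6], [7]].

So P = [[1, 2, 3, 5], [4, 6], [7]], Q = [[1, 2, 3, 7], [4, 6], [5]].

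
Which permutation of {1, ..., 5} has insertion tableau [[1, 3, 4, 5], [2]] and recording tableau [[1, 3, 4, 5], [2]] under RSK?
2 1 3 4 5

Reverse RSK: for i = n, n-1, ..., 1, locate i in Q, remove the corresponding corner cell from P, and reverse-bump its entry up through P; the value ejected from row 1 is w(i).

So w = 2 1 3 4 5.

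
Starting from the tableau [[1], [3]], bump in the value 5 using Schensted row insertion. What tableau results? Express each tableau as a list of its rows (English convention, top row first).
5 is larger than every entry of row 1, so it is appended to row 1. The new tableau is [[1, 5], [3]].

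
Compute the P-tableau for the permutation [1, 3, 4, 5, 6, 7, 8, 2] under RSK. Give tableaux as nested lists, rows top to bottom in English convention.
Insert 1: appended to row 1. P = [[1]].
Insert 3: appended to row 1. P = [[1, 3]].
Insert 4: appended to row 1. P = [[1, 3, 4]].
Insert 5: appended to row 1. P = [[1, 3, 4, 5]].
Insert 6: appended to row 1. P = [[1, 3, 4, 5, 6]].
Insert 7: appended to row 1. P = [[1, 3, 4, 5, 6, 7]].
Insert 8: appended to row 1. P = [[1, 3, 4, 5, 6, 7, 8]].
Insert 2: 2 bumps 3 from row 1; 3 starts row 2. P = [[1, 2, 4, 5, 6, 7, 8], [3]].

So P = [[1, 2, 4, 5, 6, 7, 8], [3]].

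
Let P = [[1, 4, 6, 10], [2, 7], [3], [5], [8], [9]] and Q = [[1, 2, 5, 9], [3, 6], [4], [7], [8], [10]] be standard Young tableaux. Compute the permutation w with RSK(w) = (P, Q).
3 9 5 4 8 7 6 2 10 1

Reverse the RSK construction: for i from n down to 1, find the cell of Q containing i, remove the entry at that cell from P, and reverse-bump it up through P; the value ejected from row 1 is w(i).

Step i=10: Q has 10 at row 6, column 1; remove 9 from row 6 of P and reverse-bump: 9 enters row 5 and ejects 8; 8 enters row 4 and ejects 5; 5 enters row 3 and ejects 3; 3 enters row 2 and ejects 2; 2 enters row 1 and ejects 1. So w(10) = 1. P is now [[2, 4, 6, 10], [3, 7], [5], [8], [9]].
Step i=9: Q has 9 at row 1, column 4; remove that cell from P, ejecting 10. So w(9) = 10. P is now [[2, 4, 6], [3, 7], [5], [8], [9]].
Step i=8: Q has 8 at row 5, column 1; remove 9 from row 5 of P and reverse-bump: 9 enters row 4 and ejects 8; 8 enters row 3 and ejects 5; 5 enters row 2 and ejects 3; 3 enters row 1 and ejects 2. So w(8) = 2. P is now [[3, 4, 6], [5, 7], [8], [9]].
Step i=7: Q has 7 at row 4, column 1; remove 9 from row 4 of P and reverse-bump: 9 enters row 3 and ejects 8; 8 enters row 2 and ejects 7; 7 enters row 1 and ejects 6. So w(7) = 6. P is now [[3, 4, 7], [5, 8], [9]].
Step i=6: Q has 6 at row 2, column 2; remove 8 from row 2 of P and reverse-bump: 8 enters row 1 and ejects 7. So w(6) = 7. P is now [[3, 4, 8], [5], [9]].
Step i=5: Q has 5 at row 1, column 3; remove that cell from P, ejecting 8. So w(5) = 8. P is now [[3, 4], [5], [9]].
Step i=4: Q has 4 at row 3, column 1; remove 9 from row 3 of P and reverse-bump: 9 enters row 2 and ejects 5; 5 enters row 1 and ejects 4. So w(4) = 4. P is now [[3, 5], [9]].
Step i=3: Q has 3 at row 2, column 1; remove 9 from row 2 of P and reverse-bump: 9 enters row 1 and ejects 5. So w(3) = 5. P is now [[3, 9]].
Step i=2: Q has 2 at row 1, column 2; remove that cell from P, ejecting 9. So w(2) = 9. P is now [[3]].
Step i=1: Q has 1 at row 1, column 1; remove that cell from P, ejecting 3. So w(1) = 3. P is now [].

So w = 3 9 5 4 8 7 6 2 10 1.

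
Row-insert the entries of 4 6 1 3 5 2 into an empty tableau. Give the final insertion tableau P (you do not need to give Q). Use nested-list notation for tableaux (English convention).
P = [[1, 2, 5], [3, 6], [4]]

After inserting 4: P = [[4]].
After inserting 6: P = [[4, 6]].
After inserting 1: P = [[1, 6], [4]].
After inserting 3: P = [[1, 3], [4, 6]].
After inserting 5: P = [[1, 3, 5], [4, 6]].
After inserting 2: P = [[1, 2, 5], [3, 6], [4]].

So P = [[1, 2, 5], [3, 6], [4]].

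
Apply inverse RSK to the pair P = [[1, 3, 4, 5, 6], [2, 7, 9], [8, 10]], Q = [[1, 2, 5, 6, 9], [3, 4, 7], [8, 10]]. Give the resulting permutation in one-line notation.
2 8 1 3 4 10 7 5 9 6

Reverse the RSK construction: for i from n down to 1, find the cell of Q containing i, remove the entry at that cell from P, and reverse-bump it up through P; the value ejected from row 1 is w(i).

Step i=10: Q has 10 at row 3, column 2; remove 10 from row 3 of P and reverse-bump: 10 enters row 2 and ejects 9; 9 enters row 1 and ejects 6. So w(10) = 6. P is now [[1, 3, 4, 5, 9], [2, 7, 10], [8]].
Step i=9: Q has 9 at row 1, column 5; remove that cell from P, ejecting 9. So w(9) = 9. P is now [[1, 3, 4, 5], [2, 7, 10], [8]].
Step i=8: Q has 8 at row 3, column 1; remove 8 from row 3 of P and reverse-bump: 8 enters row 2 and ejects 7; 7 enters row 1 and ejects 5. So w(8) = 5. P is now [[1, 3, 4, 7], [2, 8, 10]].
Step i=7: Q has 7 at row 2, column 3; remove 10 from row 2 of P and reverse-bump: 10 enters row 1 and ejects 7. So w(7) = 7. P is now [[1, 3, 4, 10], [2, 8]].
Step i=6: Q has 6 at row 1, column 4; remove that cell from P, ejecting 10. So w(6) = 10. P is now [[1, 3, 4], [2, 8]].
Step i=5: Q has 5 at row 1, column 3; remove that cell from P, ejecting 4. So w(5) = 4. P is now [[1, 3], [2, 8]].
Step i=4: Q has 4 at row 2, column 2; remove 8 from row 2 of P and reverse-bump: 8 enters row 1 and ejects 3. So w(4) = 3. P is now [[1, 8], [2]].
Step i=3: Q has 3 at row 2, column 1; remove 2 from row 2 of P and reverse-bump: 2 enters row 1 and ejects 1. So w(3) = 1. P is now [[2, 8]].
Step i=2: Q has 2 at row 1, column 2; remove that cell from P, ejecting 8. So w(2) = 8. P is now [[2]].
Step i=1: Q has 1 at row 1, column 1; remove that cell from P, ejecting 2. So w(1) = 2. P is now [].

So w = 2 8 1 3 4 10 7 5 9 6.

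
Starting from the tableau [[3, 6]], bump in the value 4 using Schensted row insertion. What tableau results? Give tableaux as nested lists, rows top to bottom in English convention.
In row 1, 4 replaces 6 (the leftmost entry greater than 4); 6 is bumped to row 2. 6 starts a new row 2. The new tableau is [[3, 4], [6]].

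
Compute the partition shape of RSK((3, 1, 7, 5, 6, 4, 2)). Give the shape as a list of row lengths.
[3, 2, 1, 1]

Row-insert each entry into an empty tableau.

After inserting 3: P = [[3]].
After inserting 1: P = [[1], [3]].
After inserting 7: P = [[1, 7], [3]].
After inserting 5: P = [[1, 5], [3, 7]].
After inserting 6: P = [[1, 5, 6], [3, 7]].
After inserting 4: P = [[1, 4, 6], [3, 5], [7]].
After inserting 2: P = [[1, 2, 6], [3, 4], [5], [7]].

The final insertion tableau P = [[1, 2, 6], [3, 4], [5], [7]] has shape [3, 2, 1, 1].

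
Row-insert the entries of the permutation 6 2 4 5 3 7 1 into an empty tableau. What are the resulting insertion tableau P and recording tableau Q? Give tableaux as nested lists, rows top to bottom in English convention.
P = [[1, 3, 5, 7], [2], [4], [6]], Q = [[1, 3, 4, 6], [2], [5], [7]]

Insert each entry of the permutation into P by Schensted row insertion, recording in Q the position of each new cell.

Insert 6: appended to row 1. P = [[6]].
Insert 2: 2 bumps 6 from row 1; 6 starts row 2. P = [[2], [6]].
Insert 4: appended to row 1. P = [[2, 4], [6]].
Insert 5: appended to row 1. P = [[2, 4, 5], [6]].
Insert 3: 3 bumps 4 from row 1; 4 bumps 6 from row 2; 6 starts row 3. P = [[2, 3, 5], [4], [6]].
Insert 7: appended to row 1. P = [[2, 3, 5, 7], [4], [6]].
Insert 1: 1 bumps 2 from row 1; 2 bumps 4 from row 2; 4 bumps 6 from row 3; 6 starts row 4. P = [[1, 3, 5, 7], [2], [4], [6]].

So P = [[1, 3, 5, 7], [2], [4], [6]], Q = [[1, 3, 4, 6], [2], [5], [7]].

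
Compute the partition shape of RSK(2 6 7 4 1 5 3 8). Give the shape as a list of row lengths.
[4, 2, 2]

Row-insert each entry into an empty tableau.

After inserting 2: P = [[2]].
After inserting 6: P = [[2, 6]].
After inserting 7: P = [[2, 6, 7]].
After inserting 4: P = [[2, 4, 7], [6]].
After inserting 1: P = [[1, 4, 7], [2], [6]].
After inserting 5: P = [[1, 4, 5], [2, 7], [6]].
After inserting 3: P = [[1, 3, 5], [2, 4], [6, 7]].
After inserting 8: P = [[1, 3, 5, 8], [2, 4], [6, 7]].

The final insertion tableau P = [[1, 3, 5, 8], [2, 4], [6, 7]] has shape [4, 2, 2].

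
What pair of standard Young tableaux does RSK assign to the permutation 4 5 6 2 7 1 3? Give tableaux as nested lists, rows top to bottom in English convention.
P = [[1, 3, 6, 7], [2, 5], [4]], Q = [[1, 2, 3, 5], [4, 7], [6]]

Insert each entry of the permutation into P by Schensted row insertion, recording in Q the position of each new cell.

Insert 4: appended to row 1. P = [[4]].
Insert 5: appended to row 1. P = [[4, 5]].
Insert 6: appended to row 1. P = [[4, 5, 6]].
Insert 2: 2 bumps 4 from row 1; 4 starts row 2. P = [[2, 5, 6], [4]].
Insert 7: appended to row 1. P = [[2, 5, 6, 7], [4]].
Insert 1: 1 bumps 2 from row 1; 2 bumps 4 from row 2; 4 starts row 3. P = [[1, 5, 6, 7], [2], [4]].
Insert 3: 3 bumps 5 from row 1; 5 appends to row 2. P = [[1, 3, 6, 7], [2, 5], [4]].

So P = [[1, 3, 6, 7], [2, 5], [4]], Q = [[1, 2, 3, 5], [4, 7], [6]].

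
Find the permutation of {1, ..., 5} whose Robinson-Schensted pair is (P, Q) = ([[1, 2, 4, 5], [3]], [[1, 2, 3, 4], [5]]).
1 3 4 5 2

Reverse the RSK construction: for i from n down to 1, find the cell of Q containing i, remove the entry at that cell from P, and reverse-bump it up through P; the value ejected from row 1 is w(i).

Step i=5: Q has 5 at row 2, column 1; remove 3 from row 2 of P and reverse-bump: 3 enters row 1 and ejects 2. So w(5) = 2. P is now [[1, 3, 4, 5]].
Step i=4: Q has 4 at row 1, column 4; remove that cell from P, ejecting 5. So w(4) = 5. P is now [[1, 3, 4]].
Step i=3: Q has 3 at row 1, column 3; remove that cell from P, ejecting 4. So w(3) = 4. P is now [[1, 3]].
Step i=2: Q has 2 at row 1, column 2; remove that cell from P, ejecting 3. So w(2) = 3. P is now [[1]].
Step i=1: Q has 1 at row 1, column 1; remove that cell from P, ejecting 1. So w(1) = 1. P is now [].

So w = 1 3 4 5 2.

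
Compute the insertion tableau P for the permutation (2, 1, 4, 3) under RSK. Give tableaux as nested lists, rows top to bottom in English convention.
Insert 2: appended to row 1. P = [[2]].
Insert 1: 1 bumps 2 from row 1; 2 starts row 2. P = [[1], [2]].
Insert 4: appended to row 1. P = [[1, 4], [2]].
Insert 3: 3 bumps 4 from row 1; 4 appends to row 2. P = [[1, 3], [2, 4]].

So P = [[1, 3], [2, 4]].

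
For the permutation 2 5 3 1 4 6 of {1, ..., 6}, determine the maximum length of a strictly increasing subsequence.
4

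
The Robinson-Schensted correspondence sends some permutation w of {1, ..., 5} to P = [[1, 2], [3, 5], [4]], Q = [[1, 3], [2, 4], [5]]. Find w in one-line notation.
Reverse the RSK construction: for i from n down to 1, find the cell of Q containing i, remove the entry at that cell from P, and reverse-bump it up through P; the value ejected from row 1 is w(i).

Step i=5: Q has 5 at row 3, column 1; remove 4 from row 3 of P and reverse-bump: 4 enters row 2 and ejects 3; 3 enters row 1 and ejects 2. So w(5) = 2. P is now [[1, 3], [4, 5]].
Step i=4: Q has 4 at row 2, column 2; remove 5 from row 2 of P and reverse-bump: 5 enters row 1 and ejects 3. So w(4) = 3. P is now [[1, 5], [4]].
Step i=3: Q has 3 at row 1, column 2; remove that cell from P, ejecting 5. So w(3) = 5. P is now [[1], [4]].
Step i=2: Q has 2 at row 2, column 1; remove 4 from row 2 of P and reverse-bump: 4 enters row 1 and ejects 1. So w(2) = 1. P is now [[4]].
Step i=1: Q has 1 at row 1, column 1; remove that cell from P, ejecting 4. So w(1) = 4. P is now [].

So w = 4 1 5 3 2.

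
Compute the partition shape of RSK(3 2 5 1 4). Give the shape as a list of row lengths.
Row-insert each entry into an empty tableau.

After inserting 3: P = [[3]].
After inserting 2: P = [[2], [3]].
After inserting 5: P = [[2, 5], [3]].
After inserting 1: P = [[1, 5], [2], [3]].
After inserting 4: P = [[1, 4], [2, 5], [3]].

The final insertion tableau P = [[1, 4], [2, 5], [3]] has shape [2, 2, 1].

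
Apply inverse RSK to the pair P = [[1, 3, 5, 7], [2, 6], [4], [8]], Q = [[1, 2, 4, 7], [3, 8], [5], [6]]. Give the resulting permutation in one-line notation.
2 8 4 6 3 1 7 5

Reverse RSK: for i = n, n-1, ..., 1, locate i in Q, remove the corresponding corner cell from P, and reverse-bump its entry up through P; the value ejected from row 1 is w(i).

So w = 2 8 4 6 3 1 7 5.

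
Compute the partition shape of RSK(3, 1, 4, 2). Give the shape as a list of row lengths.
[2, 2]

Row-insert each entry into an empty tableau.

After inserting 3: P = [[3]].
After inserting 1: P = [[1], [3]].
After inserting 4: P = [[1, 4], [3]].
After inserting 2: P = [[1, 2], [3, 4]].

The final insertion tableau P = [[1, 2], [3, 4]] has shape [2, 2].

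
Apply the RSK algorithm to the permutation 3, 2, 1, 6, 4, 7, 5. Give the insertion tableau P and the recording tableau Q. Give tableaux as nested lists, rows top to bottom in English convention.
P = [[1, 4, 5], [2, 6, 7], [3]], Q = [[1, 4, 6], [2, 5, 7], [3]]

Insert each entry of the permutation into P by Schensted row insertion, recording in Q the position of each new cell.

Insert 3: appended to row 1. P = [[3]], Q = [[1]].
Insert 2: 2 bumps 3 from row 1; 3 starts row 2. P = [[2], [3]], Q = [[1], [2]].
Insert 1: 1 bumps 2 from row 1; 2 bumps 3 from row 2; 3 starts row 3. P = [[1], [2], [3]], Q = [[1], [2], [3]].
Insert 6: appended to row 1. P = [[1, 6], [2], [3]], Q = [[1, 4], [2], [3]].
Insert 4: 4 bumps 6 from row 1; 6 appends to row 2. P = [[1, 4], [2, 6], [3]], Q = [[1, 4], [2, 5], [3]].
Insert 7: appended to row 1. P = [[1, 4, 7], [2, 6], [3]], Q = [[1, 4, 6], [2, 5], [3]].
Insert 5: 5 bumps 7 from row 1; 7 appends to row 2. P = [[1, 4, 5], [2, 6, 7], [3]], Q = [[1, 4, 6], [2, 5, 7], [3]].

So P = [[1, 4, 5], [2, 6, 7], [3]], Q = [[1, 4, 6], [2, 5, 7], [3]].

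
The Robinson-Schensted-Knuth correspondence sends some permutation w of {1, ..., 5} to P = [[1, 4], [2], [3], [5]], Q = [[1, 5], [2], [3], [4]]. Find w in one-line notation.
Reverse the RSK construction: for i from n down to 1, find the cell of Q containing i, remove the entry at that cell from P, and reverse-bump it up through P; the value ejected from row 1 is w(i).

Step i=5: Q has 5 at row 1, column 2; remove that cell from P, ejecting 4. So w(5) = 4. P is now [[1], [2], [3], [5]].
Step i=4: Q has 4 at row 4, column 1; remove 5 from row 4 of P and reverse-bump: 5 enters row 3 and ejects 3; 3 enters row 2 and ejects 2; 2 enters row 1 and ejects 1. So w(4) = 1. P is now [[2], [3], [5]].
Step i=3: Q has 3 at row 3, column 1; remove 5 from row 3 of P and reverse-bump: 5 enters row 2 and ejects 3; 3 enters row 1 and ejects 2. So w(3) = 2. P is now [[3], [5]].
Step i=2: Q has 2 at row 2, column 1; remove 5 from row 2 of P and reverse-bump: 5 enters row 1 and ejects 3. So w(2) = 3. P is now [[5]].
Step i=1: Q has 1 at row 1, column 1; remove that cell from P, ejecting 5. So w(1) = 5. P is now [].

So w = 5 3 2 1 4.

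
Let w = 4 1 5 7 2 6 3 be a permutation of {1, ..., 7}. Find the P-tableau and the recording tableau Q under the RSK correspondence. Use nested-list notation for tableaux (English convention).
P = [[1, 2, 3], [4, 5, 6], [7]], Q = [[1, 3, 4], [2, 5, 6], [7]]

Insert each entry of the permutation into P by Schensted row insertion, recording in Q the position of each new cell.

Insert 4: appended to row 1. P = [[4]], Q = [[1]].
Insert 1: 1 bumps 4 from row 1; 4 starts row 2. P = [[1], [4]], Q = [[1], [2]].
Insert 5: appended to row 1. P = [[1, 5], [4]], Q = [[1, 3], [2]].
Insert 7: appended to row 1. P = [[1, 5, 7], [4]], Q = [[1, 3, 4], [2]].
Insert 2: 2 bumps 5 from row 1; 5 appends to row 2. P = [[1, 2, 7], [4, 5]], Q = [[1, 3, 4], [2, 5]].
Insert 6: 6 bumps 7 from row 1; 7 appends to row 2. P = [[1, 2, 6], [4, 5, 7]], Q = [[1, 3, 4], [2, 5, 6]].
Insert 3: 3 bumps 6 from row 1; 6 bumps 7 from row 2; 7 starts row 3. P = [[1, 2, 3], [4, 5, 6], [7]], Q = [[1, 3, 4], [2, 5, 6], [7]].

So P = [[1, 2, 3], [4, 5, 6], [7]], Q = [[1, 3, 4], [2, 5, 6], [7]].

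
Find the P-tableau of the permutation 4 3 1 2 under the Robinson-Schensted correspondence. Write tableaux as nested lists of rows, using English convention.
Insert 4: appended to row 1. P = [[4]].
Insert 3: 3 bumps 4 from row 1; 4 starts row 2. P = [[3], [4]].
Insert 1: 1 bumps 3 from row 1; 3 bumps 4 from row 2; 4 starts row 3. P = [[1], [3], [4]].
Insert 2: appended to row 1. P = [[1, 2], [3], [4]].

So P = [[1, 2], [3], [4]].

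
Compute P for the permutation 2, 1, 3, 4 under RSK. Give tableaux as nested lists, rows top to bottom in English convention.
Insert 2: appended to row 1. P = [[2]].
Insert 1: 1 bumps 2 from row 1; 2 starts row 2. P = [[1], [2]].
Insert 3: appended to row 1. P = [[1, 3], [2]].
Insert 4: appended to row 1. P = [[1, 3, 4], [2]].

So P = [[1, 3, 4], [2]].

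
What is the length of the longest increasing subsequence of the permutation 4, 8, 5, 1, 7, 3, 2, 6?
3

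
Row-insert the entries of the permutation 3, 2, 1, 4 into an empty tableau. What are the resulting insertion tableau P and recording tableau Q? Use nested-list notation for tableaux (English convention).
P = [[1, 4], [2], [3]], Q = [[1, 4], [2], [3]]

Insert each entry of the permutation into P by Schensted row insertion, recording in Q the position of each new cell.

After inserting 3: P = [[3]].
After inserting 2: P = [[2], [3]].
After inserting 1: P = [[1], [2], [3]].
After inserting 4: P = [[1, 4], [2], [3]].

So P = [[1, 4], [2], [3]], Q = [[1, 4], [2], [3]].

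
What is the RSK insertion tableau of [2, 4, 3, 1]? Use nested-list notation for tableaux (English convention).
Insert 2: appended to row 1. P = [[2]].
Insert 4: appended to row 1. P = [[2, 4]].
Insert 3: 3 bumps 4 from row 1; 4 starts row 2. P = [[2, 3], [4]].
Insert 1: 1 bumps 2 from row 1; 2 bumps 4 from row 2; 4 starts row 3. P = [[1, 3], [2], [4]].

So P = [[1, 3], [2], [4]].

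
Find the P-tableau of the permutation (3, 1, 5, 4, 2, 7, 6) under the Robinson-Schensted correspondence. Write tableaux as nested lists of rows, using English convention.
After inserting 3: P = [[3]].
After inserting 1: P = [[1], [3]].
After inserting 5: P = [[1, 5], [3]].
After inserting 4: P = [[1, 4], [3, 5]].
After inserting 2: P = [[1, 2], [3, 4], [5]].
After inserting 7: P = [[1, 2, 7], [3, 4], [5]].
After inserting 6: P = [[1, 2, 6], [3, 4, 7], [5]].

So P = [[1, 2, 6], [3, 4, 7], [5]].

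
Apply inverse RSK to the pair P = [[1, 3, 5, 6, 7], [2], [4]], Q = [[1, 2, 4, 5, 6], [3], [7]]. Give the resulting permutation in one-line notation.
2 4 3 5 6 7 1

Reverse the RSK construction: for i from n down to 1, find the cell of Q containing i, remove the entry at that cell from P, and reverse-bump it up through P; the value ejected from row 1 is w(i).

Step i=7: Q has 7 at row 3, column 1; remove 4 from row 3 of P and reverse-bump: 4 enters row 2 and ejects 2; 2 enters row 1 and ejects 1. So w(7) = 1. P is now [[2, 3, 5, 6, 7], [4]].
Step i=6: Q has 6 at row 1, column 5; remove that cell from P, ejecting 7. So w(6) = 7. P is now [[2, 3, 5, 6], [4]].
Step i=5: Q has 5 at row 1, column 4; remove that cell from P, ejecting 6. So w(5) = 6. P is now [[2, 3, 5], [4]].
Step i=4: Q has 4 at row 1, column 3; remove that cell from P, ejecting 5. So w(4) = 5. P is now [[2, 3], [4]].
Step i=3: Q has 3 at row 2, column 1; remove 4 from row 2 of P and reverse-bump: 4 enters row 1 and ejects 3. So w(3) = 3. P is now [[2, 4]].
Step i=2: Q has 2 at row 1, column 2; remove that cell from P, ejecting 4. So w(2) = 4. P is now [[2]].
Step i=1: Q has 1 at row 1, column 1; remove that cell from P, ejecting 2. So w(1) = 2. P is now [].

So w = 2 4 3 5 6 7 1.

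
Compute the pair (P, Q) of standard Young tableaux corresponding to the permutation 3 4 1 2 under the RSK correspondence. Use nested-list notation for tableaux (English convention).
Insert each entry of the permutation into P by Schensted row insertion, recording in Q the position of each new cell.

Insert 3: appended to row 1. P = [[3]], Q = [[1]].
Insert 4: appended to row 1. P = [[3, 4]], Q = [[1, 2]].
Insert 1: 1 bumps 3 from row 1; 3 starts row 2. P = [[1, 4], [3]], Q = [[1, 2], [3]].
Insert 2: 2 bumps 4 from row 1; 4 appends to row 2. P = [[1, 2], [3, 4]], Q = [[1, 2], [3, 4]].

So P = [[1, 2], [3, 4]], Q = [[1, 2], [3, 4]].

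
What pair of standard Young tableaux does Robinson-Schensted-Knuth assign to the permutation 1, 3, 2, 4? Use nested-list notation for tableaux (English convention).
Insert each entry of the permutation into P by Schensted row insertion, recording in Q the position of each new cell.

Insert 1: appended to row 1. P = [[1]], Q = [[1]].
Insert 3: appended to row 1. P = [[1, 3]], Q = [[1, 2]].
Insert 2: 2 bumps 3 from row 1; 3 starts row 2. P = [[1, 2], [3]], Q = [[1, 2], [3]].
Insert 4: appended to row 1. P = [[1, 2, 4], [3]], Q = [[1, 2, 4], [3]].

So P = [[1, 2, 4], [3]], Q = [[1, 2, 4], [3]].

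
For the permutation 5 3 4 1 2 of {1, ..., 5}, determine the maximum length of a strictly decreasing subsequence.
3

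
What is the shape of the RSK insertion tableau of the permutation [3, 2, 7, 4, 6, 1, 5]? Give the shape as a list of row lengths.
[3, 2, 2]

Row-insert each entry into an empty tableau.

After inserting 3: P = [[3]].
After inserting 2: P = [[2], [3]].
After inserting 7: P = [[2, 7], [3]].
After inserting 4: P = [[2, 4], [3, 7]].
After inserting 6: P = [[2, 4, 6], [3, 7]].
After inserting 1: P = [[1, 4, 6], [2, 7], [3]].
After inserting 5: P = [[1, 4, 5], [2, 6], [3, 7]].

The final insertion tableau P = [[1, 4, 5], [2, 6], [3, 7]] has shape [3, 2, 2].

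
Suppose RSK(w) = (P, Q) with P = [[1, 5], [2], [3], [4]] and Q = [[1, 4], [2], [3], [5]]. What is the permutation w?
4 3 2 5 1

Reverse the RSK construction: for i from n down to 1, find the cell of Q containing i, remove the entry at that cell from P, and reverse-bump it up through P; the value ejected from row 1 is w(i).

Step i=5: Q has 5 at row 4, column 1; remove 4 from row 4 of P and reverse-bump: 4 enters row 3 and ejects 3; 3 enters row 2 and ejects 2; 2 enters row 1 and ejects 1. So w(5) = 1. P is now [[2, 5], [3], [4]].
Step i=4: Q has 4 at row 1, column 2; remove that cell from P, ejecting 5. So w(4) = 5. P is now [[2], [3], [4]].
Step i=3: Q has 3 at row 3, column 1; remove 4 from row 3 of P and reverse-bump: 4 enters row 2 and ejects 3; 3 enters row 1 and ejects 2. So w(3) = 2. P is now [[3], [4]].
Step i=2: Q has 2 at row 2, column 1; remove 4 from row 2 of P and reverse-bump: 4 enters row 1 and ejects 3. So w(2) = 3. P is now [[4]].
Step i=1: Q has 1 at row 1, column 1; remove that cell from P, ejecting 4. So w(1) = 4. P is now [].

So w = 4 3 2 5 1.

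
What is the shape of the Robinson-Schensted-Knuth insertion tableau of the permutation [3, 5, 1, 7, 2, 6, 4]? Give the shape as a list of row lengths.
Row-insert each entry into an empty tableau.

After inserting 3: P = [[3]].
After inserting 5: P = [[3, 5]].
After inserting 1: P = [[1, 5], [3]].
After inserting 7: P = [[1, 5, 7], [3]].
After inserting 2: P = [[1, 2, 7], [3, 5]].
After inserting 6: P = [[1, 2, 6], [3, 5, 7]].
After inserting 4: P = [[1, 2, 4], [3, 5, 6], [7]].

The final insertion tableau P = [[1, 2, 4], [3, 5, 6], [7]] has shape [3, 3, 1].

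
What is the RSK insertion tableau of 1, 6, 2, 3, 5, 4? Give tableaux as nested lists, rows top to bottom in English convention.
P = [[1, 2, 3, 4], [5], [6]]

Insert 1: appended to row 1. P = [[1]].
Insert 6: appended to row 1. P = [[1, 6]].
Insert 2: 2 bumps 6 from row 1; 6 starts row 2. P = [[1, 2], [6]].
Insert 3: appended to row 1. P = [[1, 2, 3], [6]].
Insert 5: appended to row 1. P = [[1, 2, 3, 5], [6]].
Insert 4: 4 bumps 5 from row 1; 5 bumps 6 from row 2; 6 starts row 3. P = [[1, 2, 3, 4], [5], [6]].

So P = [[1, 2, 3, 4], [5], [6]].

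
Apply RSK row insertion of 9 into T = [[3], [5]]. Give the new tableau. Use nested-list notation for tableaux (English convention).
9 is larger than every entry of row 1, so it is appended to row 1. The new tableau is [[3, 9], [5]].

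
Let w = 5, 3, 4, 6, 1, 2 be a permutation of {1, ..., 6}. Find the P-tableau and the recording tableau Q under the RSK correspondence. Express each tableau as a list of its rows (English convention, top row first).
P = [[1, 2, 6], [3, 4], [5]], Q = [[1, 3, 4], [2, 6], [5]]

Insert each entry of the permutation into P by Schensted row insertion, recording in Q the position of each new cell.

Insert 5: appended to row 1. P = [[5]], Q = [[1]].
Insert 3: 3 bumps 5 from row 1; 5 starts row 2. P = [[3], [5]], Q = [[1], [2]].
Insert 4: appended to row 1. P = [[3, 4], [5]], Q = [[1, 3], [2]].
Insert 6: appended to row 1. P = [[3, 4, 6], [5]], Q = [[1, 3, 4], [2]].
Insert 1: 1 bumps 3 from row 1; 3 bumps 5 from row 2; 5 starts row 3. P = [[1, 4, 6], [3], [5]], Q = [[1, 3, 4], [2], [5]].
Insert 2: 2 bumps 4 from row 1; 4 appends to row 2. P = [[1, 2, 6], [3, 4], [5]], Q = [[1, 3, 4], [2, 6], [5]].

So P = [[1, 2, 6], [3, 4], [5]], Q = [[1, 3, 4], [2, 6], [5]].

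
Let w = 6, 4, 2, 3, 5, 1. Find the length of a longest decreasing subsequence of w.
4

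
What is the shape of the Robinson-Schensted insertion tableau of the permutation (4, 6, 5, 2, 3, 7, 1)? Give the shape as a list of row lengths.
[3, 2, 1, 1]

Row-insert each entry into an empty tableau.

After inserting 4: P = [[4]].
After inserting 6: P = [[4, 6]].
After inserting 5: P = [[4, 5], [6]].
After inserting 2: P = [[2, 5], [4], [6]].
After inserting 3: P = [[2, 3], [4, 5], [6]].
After inserting 7: P = [[2, 3, 7], [4, 5], [6]].
After inserting 1: P = [[1, 3, 7], [2, 5], [4], [6]].

The final insertion tableau P = [[1, 3, 7], [2, 5], [4], [6]] has shape [3, 2, 1, 1].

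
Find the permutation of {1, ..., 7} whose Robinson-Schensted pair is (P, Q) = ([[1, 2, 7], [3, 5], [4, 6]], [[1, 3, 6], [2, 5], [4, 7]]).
4 3 6 1 5 7 2

Reverse RSK: for i = n, n-1, ..., 1, locate i in Q, remove the corresponding corner cell from P, and reverse-bump its entry up through P; the value ejected from row 1 is w(i).

So w = 4 3 6 1 5 7 2.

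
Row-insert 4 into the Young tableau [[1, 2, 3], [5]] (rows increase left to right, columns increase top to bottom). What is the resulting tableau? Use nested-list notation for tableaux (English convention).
4 is larger than every entry of row 1, so it is appended to row 1. The new tableau is [[1, 2, 3, 4], [5]].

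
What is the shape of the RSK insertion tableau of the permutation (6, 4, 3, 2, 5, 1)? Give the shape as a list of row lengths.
[2, 1, 1, 1, 1]

Row-insert each entry into an empty tableau.

After inserting 6: P = [[6]].
After inserting 4: P = [[4], [6]].
After inserting 3: P = [[3], [4], [6]].
After inserting 2: P = [[2], [3], [4], [6]].
After inserting 5: P = [[2, 5], [3], [4], [6]].
After inserting 1: P = [[1, 5], [2], [3], [4], [6]].

The final insertion tableau P = [[1, 5], [2], [3], [4], [6]] has shape [2, 1, 1, 1, 1].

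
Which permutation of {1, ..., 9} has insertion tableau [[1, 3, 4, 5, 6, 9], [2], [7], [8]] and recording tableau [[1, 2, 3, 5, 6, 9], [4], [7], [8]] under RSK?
2 3 8 4 5 7 6 1 9

Reverse RSK: for i = n, n-1, ..., 1, locate i in Q, remove the corresponding corner cell from P, and reverse-bump its entry up through P; the value ejected from row 1 is w(i).

So w = 2 3 8 4 5 7 6 1 9.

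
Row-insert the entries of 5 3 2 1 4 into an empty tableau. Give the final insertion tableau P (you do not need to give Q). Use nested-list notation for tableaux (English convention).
P = [[1, 4], [2], [3], [5]]

Insert 5: appended to row 1. P = [[5]].
Insert 3: 3 bumps 5 from row 1; 5 starts row 2. P = [[3], [5]].
Insert 2: 2 bumps 3 from row 1; 3 bumps 5 from row 2; 5 starts row 3. P = [[2], [3], [5]].
Insert 1: 1 bumps 2 from row 1; 2 bumps 3 from row 2; 3 bumps 5 from row 3; 5 starts row 4. P = [[1], [2], [3], [5]].
Insert 4: appended to row 1. P = [[1, 4], [2], [3], [5]].

So P = [[1, 4], [2], [3], [5]].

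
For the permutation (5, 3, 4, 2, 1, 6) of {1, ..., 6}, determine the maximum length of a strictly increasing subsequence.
3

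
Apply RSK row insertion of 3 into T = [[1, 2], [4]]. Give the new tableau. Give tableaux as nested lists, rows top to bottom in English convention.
3 is larger than every entry of row 1, so it is appended to row 1. The new tableau is [[1, 2, 3], [4]].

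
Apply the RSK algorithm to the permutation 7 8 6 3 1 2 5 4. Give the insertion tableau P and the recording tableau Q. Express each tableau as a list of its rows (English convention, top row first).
Insert each entry of the permutation into P by Schensted row insertion, recording in Q the position of each new cell.

Insert 7: appended to row 1. P = [[7]].
Insert 8: appended to row 1. P = [[7, 8]].
Insert 6: 6 bumps 7 from row 1; 7 starts row 2. P = [[6, 8], [7]].
Insert 3: 3 bumps 6 from row 1; 6 bumps 7 from row 2; 7 starts row 3. P = [[3, 8], [6], [7]].
Insert 1: 1 bumps 3 from row 1; 3 bumps 6 from row 2; 6 bumps 7 from row 3; 7 starts row 4. P = [[1, 8], [3], [6], [7]].
Insert 2: 2 bumps 8 from row 1; 8 appends to row 2. P = [[1, 2], [3, 8], [6], [7]].
Insert 5: appended to row 1. P = [[1, 2, 5], [3, 8], [6], [7]].
Insert 4: 4 bumps 5 from row 1; 5 bumps 8 from row 2; 8 appends to row 3. P = [[1, 2, 4], [3, 5], [6, 8], [7]].

So P = [[1, 2, 4], [3, 5], [6, 8], [7]], Q = [[1, 2, 7], [3, 6], [4, 8], [5]].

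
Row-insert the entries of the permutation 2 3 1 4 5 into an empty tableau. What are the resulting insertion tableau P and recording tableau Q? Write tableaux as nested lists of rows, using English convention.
Insert each entry of the permutation into P by Schensted row insertion, recording in Q the position of each new cell.

Insert 2: appended to row 1. P = [[2]], Q = [[1]].
Insert 3: appended to row 1. P = [[2, 3]], Q = [[1, 2]].
Insert 1: 1 bumps 2 from row 1; 2 starts row 2. P = [[1, 3], [2]], Q = [[1, 2], [3]].
Insert 4: appended to row 1. P = [[1, 3, 4], [2]], Q = [[1, 2, 4], [3]].
Insert 5: appended to row 1. P = [[1, 3, 4, 5], [2]], Q = [[1, 2, 4, 5], [3]].

So P = [[1, 3, 4, 5], [2]], Q = [[1, 2, 4, 5], [3]].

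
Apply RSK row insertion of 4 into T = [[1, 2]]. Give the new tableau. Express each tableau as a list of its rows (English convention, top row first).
4 is larger than every entry of row 1, so it is appended to row 1. The new tableau is [[1, 2, 4]].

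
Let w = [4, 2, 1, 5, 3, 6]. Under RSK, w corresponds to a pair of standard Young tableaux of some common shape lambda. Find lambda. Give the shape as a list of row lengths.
[3, 2, 1]

Row-insert each entry into an empty tableau.

After inserting 4: P = [[4]].
After inserting 2: P = [[2], [4]].
After inserting 1: P = [[1], [2], [4]].
After inserting 5: P = [[1, 5], [2], [4]].
After inserting 3: P = [[1, 3], [2, 5], [4]].
After inserting 6: P = [[1, 3, 6], [2, 5], [4]].

The final insertion tableau P = [[1, 3, 6], [2, 5], [4]] has shape [3, 2, 1].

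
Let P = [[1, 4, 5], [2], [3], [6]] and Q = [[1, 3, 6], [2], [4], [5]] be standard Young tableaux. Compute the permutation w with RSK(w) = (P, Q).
Reverse the RSK construction: for i from n down to 1, find the cell of Q containing i, remove the entry at that cell from P, and reverse-bump it up through P; the value ejected from row 1 is w(i).

Step i=6: Q has 6 at row 1, column 3; remove that cell from P, ejecting 5. So w(6) = 5. P is now [[1, 4], [2], [3], [6]].
Step i=5: Q has 5 at row 4, column 1; remove 6 from row 4 of P and reverse-bump: 6 enters row 3 and ejects 3; 3 enters row 2 and ejects 2; 2 enters row 1 and ejects 1. So w(5) = 1. P is now [[2, 4], [3], [6]].
Step i=4: Q has 4 at row 3, column 1; remove 6 from row 3 of P and reverse-bump: 6 enters row 2 and ejects 3; 3 enters row 1 and ejects 2. So w(4) = 2. P is now [[3, 4], [6]].
Step i=3: Q has 3 at row 1, column 2; remove that cell from P, ejecting 4. So w(3) = 4. P is now [[3], [6]].
Step i=2: Q has 2 at row 2, column 1; remove 6 from row 2 of P and reverse-bump: 6 enters row 1 and ejects 3. So w(2) = 3. P is now [[6]].
Step i=1: Q has 1 at row 1, column 1; remove that cell from P, ejecting 6. So w(1) = 6. P is now [].

So w = 6 3 4 2 1 5.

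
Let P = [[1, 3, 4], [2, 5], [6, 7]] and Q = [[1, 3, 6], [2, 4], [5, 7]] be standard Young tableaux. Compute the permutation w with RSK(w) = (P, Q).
6 2 7 3 1 5 4

Reverse the RSK construction: for i from n down to 1, find the cell of Q containing i, remove the entry at that cell from P, and reverse-bump it up through P; the value ejected from row 1 is w(i).

Step i=7: Q has 7 at row 3, column 2; remove 7 from row 3 of P and reverse-bump: 7 enters row 2 and ejects 5; 5 enters row 1 and ejects 4. So w(7) = 4. P is now [[1, 3, 5], [2, 7], [6]].
Step i=6: Q has 6 at row 1, column 3; remove that cell from P, ejecting 5. So w(6) = 5. P is now [[1, 3], [2, 7], [6]].
Step i=5: Q has 5 at row 3, column 1; remove 6 from row 3 of P and reverse-bump: 6 enters row 2 and ejects 2; 2 enters row 1 and ejects 1. So w(5) = 1. P is now [[2, 3], [6, 7]].
Step i=4: Q has 4 at row 2, column 2; remove 7 from row 2 of P and reverse-bump: 7 enters row 1 and ejects 3. So w(4) = 3. P is now [[2, 7], [6]].
Step i=3: Q has 3 at row 1, column 2; remove that cell from P, ejecting 7. So w(3) = 7. P is now [[2], [6]].
Step i=2: Q has 2 at row 2, column 1; remove 6 from row 2 of P and reverse-bump: 6 enters row 1 and ejects 2. So w(2) = 2. P is now [[6]].
Step i=1: Q has 1 at row 1, column 1; remove that cell from P, ejecting 6. So w(1) = 6. P is now [].

So w = 6 2 7 3 1 5 4.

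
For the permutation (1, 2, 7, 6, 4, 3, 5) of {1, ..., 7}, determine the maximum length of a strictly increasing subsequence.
4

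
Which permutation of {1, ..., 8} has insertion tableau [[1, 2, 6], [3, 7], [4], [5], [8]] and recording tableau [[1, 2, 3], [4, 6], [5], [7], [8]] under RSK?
Reverse the RSK construction: for i from n down to 1, find the cell of Q containing i, remove the entry at that cell from P, and reverse-bump it up through P; the value ejected from row 1 is w(i).

Step i=8: Q has 8 at row 5, column 1; remove 8 from row 5 of P and reverse-bump: 8 enters row 4 and ejects 5; 5 enters row 3 and ejects 4; 4 enters row 2 and ejects 3; 3 enters row 1 and ejects 2. So w(8) = 2. P is now [[1, 3, 6], [4, 7], [5], [8]].
Step i=7: Q has 7 at row 4, column 1; remove 8 from row 4 of P and reverse-bump: 8 enters row 3 and ejects 5; 5 enters row 2 and ejects 4; 4 enters row 1 and ejects 3. So w(7) = 3. P is now [[1, 4, 6], [5, 7], [8]].
Step i=6: Q has 6 at row 2, column 2; remove 7 from row 2 of P and reverse-bump: 7 enters row 1 and ejects 6. So w(6) = 6. P is now [[1, 4, 7], [5], [8]].
Step i=5: Q has 5 at row 3, column 1; remove 8 from row 3 of P and reverse-bump: 8 enters row 2 and ejects 5; 5 enters row 1 and ejects 4. So w(5) = 4. P is now [[1, 5, 7], [8]].
Step i=4: Q has 4 at row 2, column 1; remove 8 from row 2 of P and reverse-bump: 8 enters row 1 and ejects 7. So w(4) = 7. P is now [[1, 5, 8]].
Step i=3: Q has 3 at row 1, column 3; remove that cell from P, ejecting 8. So w(3) = 8. P is now [[1, 5]].
Step i=2: Q has 2 at row 1, column 2; remove that cell from P, ejecting 5. So w(2) = 5. P is now [[1]].
Step i=1: Q has 1 at row 1, column 1; remove that cell from P, ejecting 1. So w(1) = 1. P is now [].

So w = 1 5 8 7 4 6 3 2.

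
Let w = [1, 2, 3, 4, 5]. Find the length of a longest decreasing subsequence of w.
1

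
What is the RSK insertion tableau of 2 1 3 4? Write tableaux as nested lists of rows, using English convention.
P = [[1, 3, 4], [2]]

Insert 2: appended to row 1. P = [[2]].
Insert 1: 1 bumps 2 from row 1; 2 starts row 2. P = [[1], [2]].
Insert 3: appended to row 1. P = [[1, 3], [2]].
Insert 4: appended to row 1. P = [[1, 3, 4], [2]].

So P = [[1, 3, 4], [2]].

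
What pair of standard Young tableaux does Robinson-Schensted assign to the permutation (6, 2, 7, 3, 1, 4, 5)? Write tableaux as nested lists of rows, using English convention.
P = [[1, 3, 4, 5], [2, 7], [6]], Q = [[1, 3, 6, 7], [2, 4], [5]]

Insert each entry of the permutation into P by Schensted row insertion, recording in Q the position of each new cell.

Insert 6: appended to row 1. P = [[6]].
Insert 2: 2 bumps 6 from row 1; 6 starts row 2. P = [[2], [6]].
Insert 7: appended to row 1. P = [[2, 7], [6]].
Insert 3: 3 bumps 7 from row 1; 7 appends to row 2. P = [[2, 3], [6, 7]].
Insert 1: 1 bumps 2 from row 1; 2 bumps 6 from row 2; 6 starts row 3. P = [[1, 3], [2, 7], [6]].
Insert 4: appended to row 1. P = [[1, 3, 4], [2, 7], [6]].
Insert 5: appended to row 1. P = [[1, 3, 4, 5], [2, 7], [6]].

So P = [[1, 3, 4, 5], [2, 7], [6]], Q = [[1, 3, 6, 7], [2, 4], [5]].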